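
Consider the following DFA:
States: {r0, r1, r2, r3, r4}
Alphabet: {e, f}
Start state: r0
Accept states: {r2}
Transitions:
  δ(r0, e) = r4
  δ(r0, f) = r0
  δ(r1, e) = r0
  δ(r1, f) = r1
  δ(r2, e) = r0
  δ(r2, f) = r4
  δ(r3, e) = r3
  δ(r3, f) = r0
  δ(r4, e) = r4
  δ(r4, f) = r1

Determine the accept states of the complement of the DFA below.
Complement accept states = All states \ Original accept states
= {r0, r1, r2, r3, r4} \ {r2}
{r0, r1, r3, r4}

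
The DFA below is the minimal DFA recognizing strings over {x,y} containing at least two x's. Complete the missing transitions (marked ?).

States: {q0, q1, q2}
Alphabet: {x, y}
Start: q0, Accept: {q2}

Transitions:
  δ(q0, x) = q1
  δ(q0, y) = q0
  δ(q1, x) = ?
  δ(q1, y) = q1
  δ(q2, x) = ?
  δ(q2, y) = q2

From the language and accept set, identify what each state tracks — q0: zero x's seen; q1: one x seen; q2: ≥ two x's seen.
Each missing δ(q, a) is the state matching the new tracked value after reading a.
δ(q1, x) = q2; δ(q2, x) = q2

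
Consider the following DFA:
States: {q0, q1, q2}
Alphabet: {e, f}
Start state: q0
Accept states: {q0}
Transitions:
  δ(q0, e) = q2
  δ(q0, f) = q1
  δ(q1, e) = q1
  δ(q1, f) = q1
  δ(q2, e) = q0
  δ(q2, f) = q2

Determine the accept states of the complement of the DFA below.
Complement accept states = All states \ Original accept states
= {q0, q1, q2} \ {q0}
{q1, q2}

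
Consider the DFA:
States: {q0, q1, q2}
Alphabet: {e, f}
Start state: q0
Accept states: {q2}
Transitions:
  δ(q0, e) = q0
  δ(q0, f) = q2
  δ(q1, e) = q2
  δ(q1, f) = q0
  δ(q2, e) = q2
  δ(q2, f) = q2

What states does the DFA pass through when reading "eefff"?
read 'e': q0 → q0
  read 'e': q0 → q0
  read 'f': q0 → q2
  read 'f': q2 → q2
  read 'f': q2 → q2
q0 -> q0 -> q0 -> q2 -> q2 -> q2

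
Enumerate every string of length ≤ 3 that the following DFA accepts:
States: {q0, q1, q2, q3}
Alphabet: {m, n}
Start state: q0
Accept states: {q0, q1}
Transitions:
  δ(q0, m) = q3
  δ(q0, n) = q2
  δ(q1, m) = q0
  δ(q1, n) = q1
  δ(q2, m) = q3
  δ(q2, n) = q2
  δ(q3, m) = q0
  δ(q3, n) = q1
ε, mm, mn, mnm, mnn, nmm, nmn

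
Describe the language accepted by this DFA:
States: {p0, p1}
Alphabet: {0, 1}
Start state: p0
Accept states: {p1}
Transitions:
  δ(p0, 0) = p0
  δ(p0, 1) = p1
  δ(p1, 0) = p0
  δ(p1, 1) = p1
Testing a few strings:
  '0' → reject
  '00' → reject
  '000' → reject
  '010' → reject
State roles: p0=last symbol not 1; p1=last symbol is 1
All binary strings ending with 1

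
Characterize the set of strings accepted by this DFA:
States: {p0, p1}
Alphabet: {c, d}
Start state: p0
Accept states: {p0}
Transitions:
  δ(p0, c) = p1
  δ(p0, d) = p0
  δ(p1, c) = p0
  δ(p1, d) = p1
Testing a few strings:
  'c' → reject
  'cdd' → reject
  'd' → accept
  'dc' → reject
State roles: p0=even number of c's so far; p1=odd number of c's so far
All strings over {c,d} with an even number of c's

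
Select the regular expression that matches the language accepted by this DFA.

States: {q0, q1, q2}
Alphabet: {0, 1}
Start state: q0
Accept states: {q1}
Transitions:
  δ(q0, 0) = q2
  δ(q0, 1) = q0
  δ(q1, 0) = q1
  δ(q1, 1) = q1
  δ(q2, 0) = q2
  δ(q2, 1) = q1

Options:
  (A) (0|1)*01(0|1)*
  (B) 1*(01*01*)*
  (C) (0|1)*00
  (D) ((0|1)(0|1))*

Check each option against the DFA on short strings; one disagreement eliminates an option:
  (A) (0|1)*01(0|1)*: agrees with the DFA on every string of length ≤ 6
  (B) 1*(01*01*)*: on ε the DFA stays in q0 and rejects (q0 ∉ Accept), but the regex matches it → eliminate
  (C) (0|1)*00: on '00' the DFA goes q0 → q2 → q2 and rejects (q2 ∉ Accept), but the regex matches it → eliminate
  (D) ((0|1)(0|1))*: on ε the DFA stays in q0 and rejects (q0 ∉ Accept), but the regex matches it → eliminate
Only (A) is consistent with the DFA.
(A) (0|1)*01(0|1)*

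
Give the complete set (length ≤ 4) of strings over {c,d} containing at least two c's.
cc, ccc, ccd, cdc, dcc, cccc, cccd, ccdc, ccdd, cdcc, cdcd, cddc, dccc, dccd, dcdc, ddcc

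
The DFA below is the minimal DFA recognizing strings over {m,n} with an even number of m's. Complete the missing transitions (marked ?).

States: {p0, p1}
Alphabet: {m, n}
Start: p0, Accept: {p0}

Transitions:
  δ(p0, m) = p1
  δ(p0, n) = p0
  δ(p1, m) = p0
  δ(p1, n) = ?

From the language and accept set, identify what each state tracks — p0: even number of m's so far; p1: odd number of m's so far.
Each missing δ(q, a) is the state matching the new tracked value after reading a.
δ(p1, n) = p1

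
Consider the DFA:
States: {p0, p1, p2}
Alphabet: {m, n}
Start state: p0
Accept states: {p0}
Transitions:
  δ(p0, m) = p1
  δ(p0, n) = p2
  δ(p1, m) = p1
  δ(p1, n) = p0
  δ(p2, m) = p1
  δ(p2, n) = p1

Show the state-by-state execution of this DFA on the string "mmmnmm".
read 'm': p0 → p1
  read 'm': p1 → p1
  read 'm': p1 → p1
  read 'n': p1 → p0
  read 'm': p0 → p1
  read 'm': p1 → p1
p0 -> p1 -> p1 -> p1 -> p0 -> p1 -> p1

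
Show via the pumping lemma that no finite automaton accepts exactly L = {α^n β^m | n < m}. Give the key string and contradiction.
Assume L is regular with pumping length p. Idea: pumping up the α-block makes the α-count reach the β-count.
Choose s = α^p β^(p+1) ∈ L. By the pumping lemma, s = xyz with |xy| ≤ p, |y| > 0, so y = α^k with k ≥ 1. Then xy²z = α^(p+k) β^(p+1). Since p+k ≥ p+1, the number of α's is no longer strictly less than the number of β's, so xy²z ∉ L.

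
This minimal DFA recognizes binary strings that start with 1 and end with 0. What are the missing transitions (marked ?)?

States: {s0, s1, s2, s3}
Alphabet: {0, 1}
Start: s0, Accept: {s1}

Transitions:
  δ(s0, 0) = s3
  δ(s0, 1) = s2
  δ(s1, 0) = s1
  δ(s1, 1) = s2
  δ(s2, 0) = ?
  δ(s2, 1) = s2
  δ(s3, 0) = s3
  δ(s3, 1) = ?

From the language and accept set, identify what each state tracks — s0: no input read; s1: started with 1, last symbol 0; s2: started with 1, last symbol 1; s3: started with 0 (dead).
Each missing δ(q, a) is the state matching the new tracked value after reading a.
δ(s2, 0) = s1; δ(s3, 1) = s3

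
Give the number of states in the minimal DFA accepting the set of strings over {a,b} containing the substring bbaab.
By Myhill–Nerode, count the distinguishable equivalence classes: 6 classes — one per longest suffix of the input that is a prefix of 'bbaab' (lengths 0 through 4), plus an absorbing 'already seen bbaab' class.
6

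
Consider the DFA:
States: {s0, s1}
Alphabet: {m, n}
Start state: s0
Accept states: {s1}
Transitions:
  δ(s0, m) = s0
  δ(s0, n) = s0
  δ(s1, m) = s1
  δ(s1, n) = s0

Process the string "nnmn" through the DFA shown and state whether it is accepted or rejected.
Processing string "nnmn":
  s0 --n--> s0
  s0 --n--> s0
  s0 --m--> s0
  s0 --n--> s0
Final state: s0
Accept states: {s1}
No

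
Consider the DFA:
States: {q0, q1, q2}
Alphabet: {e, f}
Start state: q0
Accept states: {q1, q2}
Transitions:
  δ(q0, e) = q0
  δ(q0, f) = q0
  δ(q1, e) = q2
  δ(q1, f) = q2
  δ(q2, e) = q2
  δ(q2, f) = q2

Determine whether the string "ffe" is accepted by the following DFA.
Processing string "ffe":
  q0 --f--> q0
  q0 --f--> q0
  q0 --e--> q0
Final state: q0
Accept states: {q1, q2}
No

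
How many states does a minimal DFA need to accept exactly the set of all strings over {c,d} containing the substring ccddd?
By Myhill–Nerode, count the distinguishable equivalence classes: 6 classes — one per longest suffix of the input that is a prefix of 'ccddd' (lengths 0 through 4), plus an absorbing 'already seen ccddd' class.
6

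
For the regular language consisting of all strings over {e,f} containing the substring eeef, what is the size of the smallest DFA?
By Myhill–Nerode, count the distinguishable equivalence classes: 5 classes — one per longest suffix of the input that is a prefix of 'eeef' (lengths 0 through 3), plus an absorbing 'already seen eeef' class.
5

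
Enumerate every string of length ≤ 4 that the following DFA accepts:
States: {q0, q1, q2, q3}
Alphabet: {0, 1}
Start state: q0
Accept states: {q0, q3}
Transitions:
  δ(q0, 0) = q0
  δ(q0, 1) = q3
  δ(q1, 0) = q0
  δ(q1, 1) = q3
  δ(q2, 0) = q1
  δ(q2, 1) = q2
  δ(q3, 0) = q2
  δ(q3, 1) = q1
ε, 0, 1, 00, 01, 000, 001, 110, 111, 0000, 0001, 0110, 0111, 1000, 1001, 1100, 1101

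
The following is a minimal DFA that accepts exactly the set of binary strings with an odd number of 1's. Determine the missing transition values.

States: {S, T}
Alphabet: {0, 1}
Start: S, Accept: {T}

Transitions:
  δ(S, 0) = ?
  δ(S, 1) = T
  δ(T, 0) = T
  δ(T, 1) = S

From the language and accept set, identify what each state tracks — S: even number of 1's so far; T: odd number of 1's so far.
Each missing δ(q, a) is the state matching the new tracked value after reading a.
δ(S, 0) = S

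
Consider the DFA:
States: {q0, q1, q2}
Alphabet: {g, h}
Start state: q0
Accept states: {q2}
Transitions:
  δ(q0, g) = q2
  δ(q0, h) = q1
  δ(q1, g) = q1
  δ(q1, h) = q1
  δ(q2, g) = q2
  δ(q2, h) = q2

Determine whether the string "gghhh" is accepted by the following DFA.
Processing string "gghhh":
  q0 --g--> q2
  q2 --g--> q2
  q2 --h--> q2
  q2 --h--> q2
  q2 --h--> q2
Final state: q2
Accept states: {q2}
Yes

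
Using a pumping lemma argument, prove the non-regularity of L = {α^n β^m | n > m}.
Assume L is regular with pumping length p. Idea: pumping down the α-block drops the α-count to at most the β-count.
Choose s = α^(p+1) β^p ∈ L (|s| = 2p+1 ≥ p). By the pumping lemma, s = xyz with |xy| ≤ p, |y| > 0, so y = α^k with k ≥ 1. Take i = 0: xz = α^(p+1−k) β^p. Since k ≥ 1, p+1−k ≤ p, so the number of α's is no longer strictly greater than the number of β's, hence xz ∉ L.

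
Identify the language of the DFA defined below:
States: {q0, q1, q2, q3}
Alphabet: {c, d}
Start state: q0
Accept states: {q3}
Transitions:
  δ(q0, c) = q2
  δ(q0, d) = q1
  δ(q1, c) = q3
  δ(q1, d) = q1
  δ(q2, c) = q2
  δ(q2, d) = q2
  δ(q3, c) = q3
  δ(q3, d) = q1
Testing a few strings:
  'ccd' → reject
  'cc' → reject
  'ddc' → accept
  'cd' → reject
State roles: q0=no input read; q1=started with d, last symbol d; q2=started with c (dead); q3=started with d, last symbol c
All strings over {c,d} that start with d and end with c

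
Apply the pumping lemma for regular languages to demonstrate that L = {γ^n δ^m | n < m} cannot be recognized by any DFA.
Assume L is regular with pumping length p. Idea: pumping up the γ-block makes the γ-count reach the δ-count.
Choose s = γ^p δ^(p+1) ∈ L. By the pumping lemma, s = xyz with |xy| ≤ p, |y| > 0, so y = γ^k with k ≥ 1. Then xy²z = γ^(p+k) δ^(p+1). Since p+k ≥ p+1, the number of γ's is no longer strictly less than the number of δ's, so xy²z ∉ L.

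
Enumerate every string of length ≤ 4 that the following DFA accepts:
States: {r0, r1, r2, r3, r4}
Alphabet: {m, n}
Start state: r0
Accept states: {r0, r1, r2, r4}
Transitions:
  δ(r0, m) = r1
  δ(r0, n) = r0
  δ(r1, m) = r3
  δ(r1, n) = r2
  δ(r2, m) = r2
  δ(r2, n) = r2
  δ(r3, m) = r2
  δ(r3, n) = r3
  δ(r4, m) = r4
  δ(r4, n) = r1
ε, m, n, mn, nm, nn, mmm, mnm, mnn, nmn, nnm, nnn, mmmm, mmmn, mmnm, mnmm, mnmn, mnnm, mnnn, nmmm, nmnm, nmnn, nnmn, nnnm, nnnn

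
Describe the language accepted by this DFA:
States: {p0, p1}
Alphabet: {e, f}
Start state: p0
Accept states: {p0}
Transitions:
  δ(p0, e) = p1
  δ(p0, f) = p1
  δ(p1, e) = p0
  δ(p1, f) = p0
Testing a few strings:
  'eee' → reject
  'eef' → reject
  'fee' → reject
  'fe' → accept
State roles: p0=even length so far; p1=odd length so far
All strings over {e,f} of even length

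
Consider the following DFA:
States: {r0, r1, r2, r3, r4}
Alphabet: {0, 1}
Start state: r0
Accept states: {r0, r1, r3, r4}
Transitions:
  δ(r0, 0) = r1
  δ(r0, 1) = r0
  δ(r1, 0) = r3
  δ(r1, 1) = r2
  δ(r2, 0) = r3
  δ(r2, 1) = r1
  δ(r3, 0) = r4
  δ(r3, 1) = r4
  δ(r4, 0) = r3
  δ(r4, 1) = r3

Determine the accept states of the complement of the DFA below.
Complement accept states = All states \ Original accept states
= {r0, r1, r2, r3, r4} \ {r0, r1, r3, r4}
{r2}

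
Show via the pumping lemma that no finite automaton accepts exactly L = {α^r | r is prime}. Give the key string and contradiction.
Assume L is regular with pumping length p. Idea: pumping by a suitable count produces a composite length.
Let q be a prime with q ≥ p and choose s = α^q ∈ L. By the pumping lemma, s = xyz with |xy| ≤ p, |y| = k ≥ 1. Take i = q+1: |xy^(q+1)z| = q + q·k = q(1+k). Since q ≥ 2 and 1+k ≥ 2, q(1+k) is composite, so xy^(q+1)z ∉ L.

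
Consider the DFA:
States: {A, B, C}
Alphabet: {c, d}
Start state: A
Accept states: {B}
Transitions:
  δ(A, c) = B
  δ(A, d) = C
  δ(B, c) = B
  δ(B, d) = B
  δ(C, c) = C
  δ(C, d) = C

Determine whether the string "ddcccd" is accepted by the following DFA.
Processing string "ddcccd":
  A --d--> C
  C --d--> C
  C --c--> C
  C --c--> C
  C --c--> C
  C --d--> C
Final state: C
Accept states: {B}
No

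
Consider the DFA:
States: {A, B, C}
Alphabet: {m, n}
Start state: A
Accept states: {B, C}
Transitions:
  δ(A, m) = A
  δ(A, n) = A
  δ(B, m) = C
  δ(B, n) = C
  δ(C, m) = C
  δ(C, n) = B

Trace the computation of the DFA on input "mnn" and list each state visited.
read 'm': A → A
  read 'n': A → A
  read 'n': A → A
A -> A -> A -> A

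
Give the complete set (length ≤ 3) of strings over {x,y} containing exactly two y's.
yy, xyy, yxy, yyx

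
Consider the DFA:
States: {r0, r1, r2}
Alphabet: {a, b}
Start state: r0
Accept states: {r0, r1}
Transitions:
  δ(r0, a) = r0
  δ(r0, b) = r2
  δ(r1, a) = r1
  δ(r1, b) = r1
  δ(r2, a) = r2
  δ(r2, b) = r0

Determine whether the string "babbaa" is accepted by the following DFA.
Processing string "babbaa":
  r0 --b--> r2
  r2 --a--> r2
  r2 --b--> r0
  r0 --b--> r2
  r2 --a--> r2
  r2 --a--> r2
Final state: r2
Accept states: {r0, r1}
No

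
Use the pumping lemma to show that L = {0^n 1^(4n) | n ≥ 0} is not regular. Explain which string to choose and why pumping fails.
Assume L is regular with pumping length p. Idea: pumping the 0-block breaks the 1:4 ratio.
Choose s = 0^p 1^(4p) (length 5p ≥ p). By the pumping lemma, s = xyz with |xy| ≤ p, |y| > 0, so y = 0^k with k ≥ 1. Then xy²z = 0^(p+k) 1^(4p). For this to be in L we would need 4p = 4(p+k), i.e. 4k = 0, contradicting k ≥ 1. So xy²z ∉ L.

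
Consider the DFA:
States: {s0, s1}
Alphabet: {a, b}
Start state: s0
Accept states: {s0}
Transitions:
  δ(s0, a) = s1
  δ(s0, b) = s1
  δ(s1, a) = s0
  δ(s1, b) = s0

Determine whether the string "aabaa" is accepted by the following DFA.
Processing string "aabaa":
  s0 --a--> s1
  s1 --a--> s0
  s0 --b--> s1
  s1 --a--> s0
  s0 --a--> s1
Final state: s1
Accept states: {s0}
No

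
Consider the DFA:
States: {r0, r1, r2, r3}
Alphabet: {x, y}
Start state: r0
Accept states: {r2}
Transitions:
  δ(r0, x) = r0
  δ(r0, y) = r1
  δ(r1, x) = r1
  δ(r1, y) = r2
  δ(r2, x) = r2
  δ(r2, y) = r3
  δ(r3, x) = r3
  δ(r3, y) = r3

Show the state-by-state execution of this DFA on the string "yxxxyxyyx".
read 'y': r0 → r1
  read 'x': r1 → r1
  read 'x': r1 → r1
  read 'x': r1 → r1
  read 'y': r1 → r2
  read 'x': r2 → r2
  read 'y': r2 → r3
  read 'y': r3 → r3
  read 'x': r3 → r3
r0 -> r1 -> r1 -> r1 -> r1 -> r2 -> r2 -> r3 -> r3 -> r3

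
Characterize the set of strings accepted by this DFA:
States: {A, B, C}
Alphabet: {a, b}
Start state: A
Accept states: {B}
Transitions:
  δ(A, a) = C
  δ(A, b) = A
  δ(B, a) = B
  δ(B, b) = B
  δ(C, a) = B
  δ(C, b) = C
Testing a few strings:
  'a' → reject
  'aba' → accept
  'aab' → accept
  'bba' → reject
State roles: A=zero a's seen; B=≥ two a's seen; C=one a seen
All strings over {a,b} containing at least two a's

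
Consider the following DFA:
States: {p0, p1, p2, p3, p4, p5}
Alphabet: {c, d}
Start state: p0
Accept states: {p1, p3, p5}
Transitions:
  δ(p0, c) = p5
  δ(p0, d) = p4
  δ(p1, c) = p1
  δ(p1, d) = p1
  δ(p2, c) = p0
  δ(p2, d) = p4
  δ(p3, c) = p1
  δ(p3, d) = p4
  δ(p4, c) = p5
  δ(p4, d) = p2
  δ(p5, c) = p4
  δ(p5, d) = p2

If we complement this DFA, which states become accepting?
Complement accept states = All states \ Original accept states
= {p0, p1, p2, p3, p4, p5} \ {p1, p3, p5}
{p0, p2, p4}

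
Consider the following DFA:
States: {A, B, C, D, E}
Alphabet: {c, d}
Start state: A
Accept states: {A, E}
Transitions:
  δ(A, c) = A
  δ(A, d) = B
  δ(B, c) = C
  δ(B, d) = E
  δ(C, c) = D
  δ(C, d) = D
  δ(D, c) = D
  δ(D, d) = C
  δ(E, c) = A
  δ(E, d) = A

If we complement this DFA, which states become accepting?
Complement accept states = All states \ Original accept states
= {A, B, C, D, E} \ {A, E}
{B, C, D}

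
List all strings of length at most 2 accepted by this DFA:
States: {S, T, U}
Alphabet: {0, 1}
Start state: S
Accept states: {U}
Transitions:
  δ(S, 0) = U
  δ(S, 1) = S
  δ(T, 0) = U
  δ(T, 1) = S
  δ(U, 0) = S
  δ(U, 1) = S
0, 10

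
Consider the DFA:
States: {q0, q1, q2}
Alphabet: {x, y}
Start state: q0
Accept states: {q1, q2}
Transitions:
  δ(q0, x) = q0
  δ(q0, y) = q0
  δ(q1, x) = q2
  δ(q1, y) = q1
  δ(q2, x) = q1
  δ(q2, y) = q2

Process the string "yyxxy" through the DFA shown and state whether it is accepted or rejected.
Processing string "yyxxy":
  q0 --y--> q0
  q0 --y--> q0
  q0 --x--> q0
  q0 --x--> q0
  q0 --y--> q0
Final state: q0
Accept states: {q1, q2}
No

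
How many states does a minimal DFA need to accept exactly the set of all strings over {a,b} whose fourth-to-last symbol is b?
By Myhill–Nerode, count the distinguishable equivalence classes: 2^4 = 16 classes — the DFA must remember the last 4 symbols read; every pair of distinct length-4 suffixes is distinguishable by some continuation.
16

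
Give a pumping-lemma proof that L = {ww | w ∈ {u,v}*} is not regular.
Assume L is regular with pumping length p. Idea: pumping the leading u-block breaks the equality of the two halves.
Choose s = u^p v u^p v ∈ L (with w = u^p v). |s| = 2p+2 ≥ p. By the pumping lemma, s = xyz with |xy| ≤ p, |y| > 0, so y = u^k with k ≥ 1, in the first u-block. Then xy²z = u^(p+k) v u^p v, of length 2p+2+k. If k is odd this length is odd, so it cannot be of the form ww. If k is even, each half has length p+1+k/2 ≤ p+k, so the first half lies entirely inside the leading u-block and contains no v, while the second half ends in v; the halves differ. Either way xy²z ∉ L.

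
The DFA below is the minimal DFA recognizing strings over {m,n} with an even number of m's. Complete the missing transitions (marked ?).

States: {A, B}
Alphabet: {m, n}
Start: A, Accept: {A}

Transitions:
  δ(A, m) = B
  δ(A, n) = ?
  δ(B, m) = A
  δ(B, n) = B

From the language and accept set, identify what each state tracks — A: even number of m's so far; B: odd number of m's so far.
Each missing δ(q, a) is the state matching the new tracked value after reading a.
δ(A, n) = A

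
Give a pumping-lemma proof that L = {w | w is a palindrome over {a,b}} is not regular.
Assume L is regular with pumping length p. Idea: pumping the leading a-block breaks the symmetry.
Choose s = a^p b a^p (a palindrome of length 2p+1 ≥ p). By the pumping lemma, s = xyz with |xy| ≤ p, |y| > 0, so y = a^k with k > 0 (xy lies entirely in the first a^p). Then xy²z = a^(p+k) b a^p, which is not a palindrome since p+k ≠ p.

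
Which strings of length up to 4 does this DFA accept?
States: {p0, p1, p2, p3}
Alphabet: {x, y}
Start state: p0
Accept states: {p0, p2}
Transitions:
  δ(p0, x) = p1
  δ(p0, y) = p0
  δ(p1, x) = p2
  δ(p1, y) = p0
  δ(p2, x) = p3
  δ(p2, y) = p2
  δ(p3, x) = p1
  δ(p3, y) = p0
ε, y, xx, xy, yy, xxy, xyy, yxx, yxy, yyy, xxxy, xxyy, xyxx, xyxy, xyyy, yxxy, yxyy, yyxx, yyxy, yyyy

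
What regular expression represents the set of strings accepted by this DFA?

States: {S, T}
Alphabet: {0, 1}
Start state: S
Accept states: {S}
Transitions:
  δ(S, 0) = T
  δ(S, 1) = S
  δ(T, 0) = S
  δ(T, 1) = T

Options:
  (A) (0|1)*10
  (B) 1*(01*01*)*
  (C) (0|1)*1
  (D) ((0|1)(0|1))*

Check each option against the DFA on short strings; one disagreement eliminates an option:
  (A) (0|1)*10: on ε the DFA stays in S and accepts (S ∈ Accept), but the regex does not match it → eliminate
  (B) 1*(01*01*)*: agrees with the DFA on every string of length ≤ 6
  (C) (0|1)*1: on ε the DFA stays in S and accepts (S ∈ Accept), but the regex does not match it → eliminate
  (D) ((0|1)(0|1))*: on '1' the DFA goes S → S and accepts (S ∈ Accept), but the regex does not match it → eliminate
Only (B) is consistent with the DFA.
(B) 1*(01*01*)*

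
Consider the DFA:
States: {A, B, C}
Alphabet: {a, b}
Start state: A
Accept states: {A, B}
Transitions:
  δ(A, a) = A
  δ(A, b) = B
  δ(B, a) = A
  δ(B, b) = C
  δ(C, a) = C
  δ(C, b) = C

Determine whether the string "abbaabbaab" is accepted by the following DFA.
Processing string "abbaabbaab":
  A --a--> A
  A --b--> B
  B --b--> C
  C --a--> C
  C --a--> C
  C --b--> C
  C --b--> C
  C --a--> C
  C --a--> C
  C --b--> C
Final state: C
Accept states: {A, B}
No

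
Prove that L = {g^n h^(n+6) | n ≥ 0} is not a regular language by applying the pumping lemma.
Assume L is regular with pumping length p. Idea: pumping the g-block breaks the fixed offset of 6.
Choose s = g^p h^(p+6) ∈ L. By the pumping lemma, s = xyz with |xy| ≤ p, |y| > 0, so y = g^k with k ≥ 1. Then xy²z = g^(p+k) h^(p+6). For this to be in L we would need p+6 = (p+k)+6, i.e. k = 0, contradicting k ≥ 1. So xy²z ∉ L.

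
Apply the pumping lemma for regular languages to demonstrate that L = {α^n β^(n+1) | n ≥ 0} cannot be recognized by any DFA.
Assume L is regular with pumping length p. Idea: pumping the α-block breaks the fixed offset of 1.
Choose s = α^p β^(p+1) ∈ L. By the pumping lemma, s = xyz with |xy| ≤ p, |y| > 0, so y = α^k with k ≥ 1. Then xy²z = α^(p+k) β^(p+1). For this to be in L we would need p+1 = (p+k)+1, i.e. k = 0, contradicting k ≥ 1. So xy²z ∉ L.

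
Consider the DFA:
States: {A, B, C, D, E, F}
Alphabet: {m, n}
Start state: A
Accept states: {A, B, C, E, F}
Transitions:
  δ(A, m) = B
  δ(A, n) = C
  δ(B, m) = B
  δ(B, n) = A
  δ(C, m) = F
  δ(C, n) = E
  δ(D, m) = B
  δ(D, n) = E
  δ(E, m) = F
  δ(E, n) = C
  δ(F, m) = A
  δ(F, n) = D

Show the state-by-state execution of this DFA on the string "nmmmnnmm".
read 'n': A → C
  read 'm': C → F
  read 'm': F → A
  read 'm': A → B
  read 'n': B → A
  read 'n': A → C
  read 'm': C → F
  read 'm': F → A
A -> C -> F -> A -> B -> A -> C -> F -> A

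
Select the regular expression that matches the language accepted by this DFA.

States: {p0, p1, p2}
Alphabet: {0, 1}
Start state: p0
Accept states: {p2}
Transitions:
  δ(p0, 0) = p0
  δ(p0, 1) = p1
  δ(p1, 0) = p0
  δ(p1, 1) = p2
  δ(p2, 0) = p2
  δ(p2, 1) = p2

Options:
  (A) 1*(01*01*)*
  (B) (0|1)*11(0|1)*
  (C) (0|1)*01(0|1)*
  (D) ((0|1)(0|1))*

Check each option against the DFA on short strings; one disagreement eliminates an option:
  (A) 1*(01*01*)*: on ε the DFA stays in p0 and rejects (p0 ∉ Accept), but the regex matches it → eliminate
  (B) (0|1)*11(0|1)*: agrees with the DFA on every string of length ≤ 6
  (C) (0|1)*01(0|1)*: on '01' the DFA goes p0 → p0 → p1 and rejects (p1 ∉ Accept), but the regex matches it → eliminate
  (D) ((0|1)(0|1))*: on ε the DFA stays in p0 and rejects (p0 ∉ Accept), but the regex matches it → eliminate
Only (B) is consistent with the DFA.
(B) (0|1)*11(0|1)*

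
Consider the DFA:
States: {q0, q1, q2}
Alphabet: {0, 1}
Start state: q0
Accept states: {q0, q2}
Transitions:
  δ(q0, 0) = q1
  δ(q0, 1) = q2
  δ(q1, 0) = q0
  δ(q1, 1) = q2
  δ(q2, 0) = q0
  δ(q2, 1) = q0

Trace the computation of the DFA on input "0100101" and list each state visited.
read '0': q0 → q1
  read '1': q1 → q2
  read '0': q2 → q0
  read '0': q0 → q1
  read '1': q1 → q2
  read '0': q2 → q0
  read '1': q0 → q2
q0 -> q1 -> q2 -> q0 -> q1 -> q2 -> q0 -> q2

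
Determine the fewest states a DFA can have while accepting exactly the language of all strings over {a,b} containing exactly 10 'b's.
By Myhill–Nerode, count the distinguishable equivalence classes: 12 classes — having seen 0, 1, …, 10, or >10 copies of 'b'; the count-10 class is the only accepting one and >10 is dead.
12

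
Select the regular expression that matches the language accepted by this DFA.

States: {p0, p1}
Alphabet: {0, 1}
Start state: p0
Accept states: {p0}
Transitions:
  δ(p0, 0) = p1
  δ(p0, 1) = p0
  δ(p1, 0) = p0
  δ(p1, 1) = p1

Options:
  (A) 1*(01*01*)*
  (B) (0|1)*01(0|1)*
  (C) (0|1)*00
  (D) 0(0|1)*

Check each option against the DFA on short strings; one disagreement eliminates an option:
  (A) 1*(01*01*)*: agrees with the DFA on every string of length ≤ 6
  (B) (0|1)*01(0|1)*: on ε the DFA stays in p0 and accepts (p0 ∈ Accept), but the regex does not match it → eliminate
  (C) (0|1)*00: on ε the DFA stays in p0 and accepts (p0 ∈ Accept), but the regex does not match it → eliminate
  (D) 0(0|1)*: on ε the DFA stays in p0 and accepts (p0 ∈ Accept), but the regex does not match it → eliminate
Only (A) is consistent with the DFA.
(A) 1*(01*01*)*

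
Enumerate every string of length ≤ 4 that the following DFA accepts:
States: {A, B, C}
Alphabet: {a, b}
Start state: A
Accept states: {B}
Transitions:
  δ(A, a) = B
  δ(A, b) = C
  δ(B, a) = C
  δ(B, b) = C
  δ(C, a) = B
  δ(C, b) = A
a, ba, aaa, aba, bba, aaba, abba, baaa, baba, bbba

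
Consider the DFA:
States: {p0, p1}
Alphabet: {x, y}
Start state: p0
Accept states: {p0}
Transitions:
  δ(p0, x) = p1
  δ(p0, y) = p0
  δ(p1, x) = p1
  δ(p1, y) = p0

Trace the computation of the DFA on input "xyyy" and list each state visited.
read 'x': p0 → p1
  read 'y': p1 → p0
  read 'y': p0 → p0
  read 'y': p0 → p0
p0 -> p1 -> p0 -> p0 -> p0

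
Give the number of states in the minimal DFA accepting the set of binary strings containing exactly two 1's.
By Myhill–Nerode, count the distinguishable equivalence classes: four classes — 0, 1, 2, or ≥3 1's seen.
4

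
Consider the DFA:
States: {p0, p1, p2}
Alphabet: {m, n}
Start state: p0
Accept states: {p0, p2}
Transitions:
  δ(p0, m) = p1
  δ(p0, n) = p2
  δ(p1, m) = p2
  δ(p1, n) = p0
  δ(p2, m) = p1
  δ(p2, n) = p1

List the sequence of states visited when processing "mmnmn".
read 'm': p0 → p1
  read 'm': p1 → p2
  read 'n': p2 → p1
  read 'm': p1 → p2
  read 'n': p2 → p1
p0 -> p1 -> p2 -> p1 -> p2 -> p1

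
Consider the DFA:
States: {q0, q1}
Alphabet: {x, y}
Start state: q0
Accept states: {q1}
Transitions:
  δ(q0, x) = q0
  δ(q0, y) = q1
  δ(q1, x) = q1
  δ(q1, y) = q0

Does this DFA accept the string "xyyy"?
Processing string "xyyy":
  q0 --x--> q0
  q0 --y--> q1
  q1 --y--> q0
  q0 --y--> q1
Final state: q1
Accept states: {q1}
Yes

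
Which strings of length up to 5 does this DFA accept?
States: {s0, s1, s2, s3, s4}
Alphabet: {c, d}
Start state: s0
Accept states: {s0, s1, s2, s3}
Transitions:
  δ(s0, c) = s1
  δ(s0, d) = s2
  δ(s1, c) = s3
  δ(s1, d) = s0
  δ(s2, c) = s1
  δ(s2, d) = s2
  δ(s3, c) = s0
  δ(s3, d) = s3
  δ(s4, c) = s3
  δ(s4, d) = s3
ε, c, d, cc, cd, dc, dd, ccc, ccd, cdc, cdd, dcc, dcd, ddc, ddd, cccc, cccd, ccdc, ccdd, cdcc, cdcd, cddc, cddd, dccc, dccd, dcdc, dcdd, ddcc, ddcd, dddc, dddd, ccccc, ccccd, cccdc, cccdd, ccdcc, ccdcd, ccddc, ccddd, cdccc, cdccd, cdcdc, cdcdd, cddcc, cddcd, cdddc, cdddd, dcccc, dcccd, dccdc, dccdd, dcdcc, dcdcd, dcddc, dcddd, ddccc, ddccd, ddcdc, ddcdd, dddcc, dddcd, ddddc, ddddd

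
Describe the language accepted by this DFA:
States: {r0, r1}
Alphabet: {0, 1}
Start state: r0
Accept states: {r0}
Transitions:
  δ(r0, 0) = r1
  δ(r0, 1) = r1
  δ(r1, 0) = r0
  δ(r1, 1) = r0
Testing a few strings:
  '0' → reject
  '110' → reject
  '1' → reject
  '000' → reject
State roles: r0=even length so far; r1=odd length so far
All binary strings of even length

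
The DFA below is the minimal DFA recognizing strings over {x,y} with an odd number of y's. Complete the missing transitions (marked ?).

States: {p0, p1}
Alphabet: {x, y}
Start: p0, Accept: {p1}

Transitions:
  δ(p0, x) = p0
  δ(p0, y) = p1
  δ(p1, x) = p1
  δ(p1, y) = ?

From the language and accept set, identify what each state tracks — p0: even number of y's so far; p1: odd number of y's so far.
Each missing δ(q, a) is the state matching the new tracked value after reading a.
δ(p1, y) = p0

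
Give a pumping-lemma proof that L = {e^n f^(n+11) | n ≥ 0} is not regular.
Assume L is regular with pumping length p. Idea: pumping the e-block breaks the fixed offset of 11.
Choose s = e^p f^(p+11) ∈ L. By the pumping lemma, s = xyz with |xy| ≤ p, |y| > 0, so y = e^k with k ≥ 1. Then xy²z = e^(p+k) f^(p+11). For this to be in L we would need p+11 = (p+k)+11, i.e. k = 0, contradicting k ≥ 1. So xy²z ∉ L.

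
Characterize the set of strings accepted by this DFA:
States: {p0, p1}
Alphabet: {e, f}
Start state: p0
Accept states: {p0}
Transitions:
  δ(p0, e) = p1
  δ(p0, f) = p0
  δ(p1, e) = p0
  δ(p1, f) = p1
Testing a few strings:
  'ff' → accept
  'eef' → accept
  'eff' → reject
  'f' → accept
State roles: p0=even number of e's so far; p1=odd number of e's so far
All strings over {e,f} with an even number of e's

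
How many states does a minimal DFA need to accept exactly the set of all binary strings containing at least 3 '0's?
By Myhill–Nerode, count the distinguishable equivalence classes: 4 classes — having seen 0, 1, 2, or ≥3 copies of '0'; any two classes i < j (j ≤ 3) are distinguished by the string 0^(3−j), which takes class j to 3 copies (accepted) but leaves class i below 3 (rejected).
4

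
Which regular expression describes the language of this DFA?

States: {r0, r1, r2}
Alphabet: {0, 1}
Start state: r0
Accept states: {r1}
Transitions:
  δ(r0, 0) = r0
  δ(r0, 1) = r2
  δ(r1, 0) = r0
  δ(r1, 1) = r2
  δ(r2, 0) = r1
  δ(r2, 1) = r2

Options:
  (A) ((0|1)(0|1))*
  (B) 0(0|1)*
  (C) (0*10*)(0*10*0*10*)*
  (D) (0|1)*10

Check each option against the DFA on short strings; one disagreement eliminates an option:
  (A) ((0|1)(0|1))*: on ε the DFA stays in r0 and rejects (r0 ∉ Accept), but the regex matches it → eliminate
  (B) 0(0|1)*: on '0' the DFA goes r0 → r0 and rejects (r0 ∉ Accept), but the regex matches it → eliminate
  (C) (0*10*)(0*10*0*10*)*: on '1' the DFA goes r0 → r2 and rejects (r2 ∉ Accept), but the regex matches it → eliminate
  (D) (0|1)*10: agrees with the DFA on every string of length ≤ 6
Only (D) is consistent with the DFA.
(D) (0|1)*10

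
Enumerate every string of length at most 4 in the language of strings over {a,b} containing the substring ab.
ab, aab, aba, abb, bab, aaab, aaba, aabb, abaa, abab, abba, abbb, baab, baba, babb, bbab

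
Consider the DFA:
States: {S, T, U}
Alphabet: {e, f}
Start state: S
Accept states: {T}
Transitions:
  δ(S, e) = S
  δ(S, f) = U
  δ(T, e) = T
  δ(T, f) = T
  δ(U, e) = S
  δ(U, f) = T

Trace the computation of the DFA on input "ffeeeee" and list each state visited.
read 'f': S → U
  read 'f': U → T
  read 'e': T → T
  read 'e': T → T
  read 'e': T → T
  read 'e': T → T
  read 'e': T → T
S -> U -> T -> T -> T -> T -> T -> T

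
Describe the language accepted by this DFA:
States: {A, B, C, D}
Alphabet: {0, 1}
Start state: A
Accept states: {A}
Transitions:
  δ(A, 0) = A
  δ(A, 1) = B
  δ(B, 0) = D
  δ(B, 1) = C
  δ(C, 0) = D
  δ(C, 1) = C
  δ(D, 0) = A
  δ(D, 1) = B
Testing a few strings:
  '0011' → reject
  '11' → reject
  '1' → reject
  '0101' → reject
State roles: A=value ≡ 0 (mod 4); B=value ≡ 1 (mod 4); C=value ≡ 3 (mod 4); D=value ≡ 2 (mod 4)
All binary strings representing a multiple of 4 (read in base 2; leading zeros allowed and ε counts as 0)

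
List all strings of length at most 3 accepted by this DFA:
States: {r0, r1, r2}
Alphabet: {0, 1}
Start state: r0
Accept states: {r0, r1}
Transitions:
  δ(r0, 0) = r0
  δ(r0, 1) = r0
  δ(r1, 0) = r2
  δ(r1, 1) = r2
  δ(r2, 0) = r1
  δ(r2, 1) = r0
ε, 0, 1, 00, 01, 10, 11, 000, 001, 010, 011, 100, 101, 110, 111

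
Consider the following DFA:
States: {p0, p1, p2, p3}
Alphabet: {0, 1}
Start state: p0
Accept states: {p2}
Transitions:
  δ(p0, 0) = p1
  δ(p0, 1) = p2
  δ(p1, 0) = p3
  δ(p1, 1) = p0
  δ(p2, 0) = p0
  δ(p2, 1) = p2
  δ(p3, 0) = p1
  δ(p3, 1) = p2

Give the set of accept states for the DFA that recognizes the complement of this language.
Complement accept states = All states \ Original accept states
= {p0, p1, p2, p3} \ {p2}
{p0, p1, p3}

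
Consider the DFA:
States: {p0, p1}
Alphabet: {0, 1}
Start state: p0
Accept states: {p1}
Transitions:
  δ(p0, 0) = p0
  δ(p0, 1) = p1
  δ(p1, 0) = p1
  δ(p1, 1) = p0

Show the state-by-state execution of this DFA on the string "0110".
read '0': p0 → p0
  read '1': p0 → p1
  read '1': p1 → p0
  read '0': p0 → p0
p0 -> p0 -> p1 -> p0 -> p0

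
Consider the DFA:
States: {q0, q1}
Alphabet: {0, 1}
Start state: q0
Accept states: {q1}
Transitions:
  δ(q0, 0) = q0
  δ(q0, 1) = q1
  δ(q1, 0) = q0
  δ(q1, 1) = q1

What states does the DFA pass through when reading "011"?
read '0': q0 → q0
  read '1': q0 → q1
  read '1': q1 → q1
q0 -> q0 -> q1 -> q1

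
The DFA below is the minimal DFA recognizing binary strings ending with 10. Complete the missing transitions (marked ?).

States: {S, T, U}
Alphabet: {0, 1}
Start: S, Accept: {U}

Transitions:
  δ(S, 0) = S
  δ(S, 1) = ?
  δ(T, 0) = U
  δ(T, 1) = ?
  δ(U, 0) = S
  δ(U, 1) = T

From the language and accept set, identify what each state tracks — S: no suffix match; T: one trailing 1; U: suffix is 10.
Each missing δ(q, a) is the state matching the new tracked value after reading a.
δ(S, 1) = T; δ(T, 1) = T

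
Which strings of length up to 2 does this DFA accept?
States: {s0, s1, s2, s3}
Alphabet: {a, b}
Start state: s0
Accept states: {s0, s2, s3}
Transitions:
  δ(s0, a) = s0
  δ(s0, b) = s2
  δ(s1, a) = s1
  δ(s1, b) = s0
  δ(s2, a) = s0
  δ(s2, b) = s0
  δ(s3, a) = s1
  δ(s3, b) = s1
ε, a, b, aa, ab, ba, bb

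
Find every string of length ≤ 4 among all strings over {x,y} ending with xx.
xx, xxx, yxx, xxxx, xyxx, yxxx, yyxx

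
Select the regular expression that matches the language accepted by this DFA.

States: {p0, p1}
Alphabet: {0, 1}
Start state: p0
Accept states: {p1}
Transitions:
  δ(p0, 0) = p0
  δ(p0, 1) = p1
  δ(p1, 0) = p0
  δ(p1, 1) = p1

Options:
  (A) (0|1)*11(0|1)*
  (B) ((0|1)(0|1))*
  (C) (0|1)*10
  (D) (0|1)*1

Check each option against the DFA on short strings; one disagreement eliminates an option:
  (A) (0|1)*11(0|1)*: on '1' the DFA goes p0 → p1 and accepts (p1 ∈ Accept), but the regex does not match it → eliminate
  (B) ((0|1)(0|1))*: on ε the DFA stays in p0 and rejects (p0 ∉ Accept), but the regex matches it → eliminate
  (C) (0|1)*10: on '1' the DFA goes p0 → p1 and accepts (p1 ∈ Accept), but the regex does not match it → eliminate
  (D) (0|1)*1: agrees with the DFA on every string of length ≤ 6
Only (D) is consistent with the DFA.
(D) (0|1)*1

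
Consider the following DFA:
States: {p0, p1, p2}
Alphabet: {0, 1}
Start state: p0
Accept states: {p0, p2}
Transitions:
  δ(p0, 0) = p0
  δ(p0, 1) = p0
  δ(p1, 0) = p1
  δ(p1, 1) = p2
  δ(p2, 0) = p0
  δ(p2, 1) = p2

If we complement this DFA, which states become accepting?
Complement accept states = All states \ Original accept states
= {p0, p1, p2} \ {p0, p2}
{p1}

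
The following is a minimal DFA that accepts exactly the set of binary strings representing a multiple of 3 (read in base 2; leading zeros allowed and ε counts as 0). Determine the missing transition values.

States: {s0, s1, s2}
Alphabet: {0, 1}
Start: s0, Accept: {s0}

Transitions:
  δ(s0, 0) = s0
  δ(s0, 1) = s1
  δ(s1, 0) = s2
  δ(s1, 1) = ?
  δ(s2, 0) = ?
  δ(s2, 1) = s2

From the language and accept set, identify what each state tracks — s0: value ≡ 0 (mod 3); s1: value ≡ 1 (mod 3); s2: value ≡ 2 (mod 3).
Each missing δ(q, a) is the state matching the new tracked value after reading a.
δ(s1, 1) = s0; δ(s2, 0) = s1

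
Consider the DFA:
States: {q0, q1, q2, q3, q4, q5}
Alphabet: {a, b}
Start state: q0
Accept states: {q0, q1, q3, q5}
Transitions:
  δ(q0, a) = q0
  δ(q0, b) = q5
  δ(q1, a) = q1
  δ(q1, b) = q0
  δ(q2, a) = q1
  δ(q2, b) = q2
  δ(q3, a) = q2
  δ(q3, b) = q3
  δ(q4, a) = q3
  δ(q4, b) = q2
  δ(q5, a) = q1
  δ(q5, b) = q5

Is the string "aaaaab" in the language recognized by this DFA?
Processing string "aaaaab":
  q0 --a--> q0
  q0 --a--> q0
  q0 --a--> q0
  q0 --a--> q0
  q0 --a--> q0
  q0 --b--> q5
Final state: q5
Accept states: {q0, q1, q3, q5}
Yes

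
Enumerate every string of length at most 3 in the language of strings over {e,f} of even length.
ε, ee, ef, fe, ff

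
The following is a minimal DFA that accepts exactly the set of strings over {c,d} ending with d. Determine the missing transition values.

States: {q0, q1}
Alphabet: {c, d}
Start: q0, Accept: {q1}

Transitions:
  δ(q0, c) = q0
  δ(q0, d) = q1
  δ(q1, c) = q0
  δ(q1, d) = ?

From the language and accept set, identify what each state tracks — q0: last symbol not d; q1: last symbol is d.
Each missing δ(q, a) is the state matching the new tracked value after reading a.
δ(q1, d) = q1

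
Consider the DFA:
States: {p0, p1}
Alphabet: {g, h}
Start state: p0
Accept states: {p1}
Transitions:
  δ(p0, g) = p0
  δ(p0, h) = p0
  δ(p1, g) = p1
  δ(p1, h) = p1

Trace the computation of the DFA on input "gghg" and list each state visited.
read 'g': p0 → p0
  read 'g': p0 → p0
  read 'h': p0 → p0
  read 'g': p0 → p0
p0 -> p0 -> p0 -> p0 -> p0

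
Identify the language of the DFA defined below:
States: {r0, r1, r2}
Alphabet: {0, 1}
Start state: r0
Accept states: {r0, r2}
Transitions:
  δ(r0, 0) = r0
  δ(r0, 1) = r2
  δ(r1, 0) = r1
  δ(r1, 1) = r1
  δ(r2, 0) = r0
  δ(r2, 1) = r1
Testing a few strings:
  '0001' → accept
  '10' → accept
  '0011' → reject
  '1001' → accept
State roles: r0=last symbol not 1 (ok); r1=saw 11 (dead); r2=last symbol 1 (ok)
All binary strings with no two consecutive 1's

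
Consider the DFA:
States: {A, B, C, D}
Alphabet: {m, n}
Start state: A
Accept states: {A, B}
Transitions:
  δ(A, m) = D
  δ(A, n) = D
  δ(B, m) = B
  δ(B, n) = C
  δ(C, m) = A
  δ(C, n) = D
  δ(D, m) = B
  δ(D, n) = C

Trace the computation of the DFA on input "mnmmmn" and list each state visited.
read 'm': A → D
  read 'n': D → C
  read 'm': C → A
  read 'm': A → D
  read 'm': D → B
  read 'n': B → C
A -> D -> C -> A -> D -> B -> C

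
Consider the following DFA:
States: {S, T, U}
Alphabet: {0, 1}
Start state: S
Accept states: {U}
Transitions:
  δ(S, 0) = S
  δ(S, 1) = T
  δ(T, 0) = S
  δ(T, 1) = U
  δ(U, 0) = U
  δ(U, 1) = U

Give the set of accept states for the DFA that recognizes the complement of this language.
Complement accept states = All states \ Original accept states
= {S, T, U} \ {U}
{S, T}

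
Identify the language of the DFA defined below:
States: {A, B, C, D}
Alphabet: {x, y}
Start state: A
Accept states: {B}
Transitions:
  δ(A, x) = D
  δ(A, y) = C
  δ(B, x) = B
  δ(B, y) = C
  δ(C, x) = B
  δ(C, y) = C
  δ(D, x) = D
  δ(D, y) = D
Testing a few strings:
  'y' → reject
  'xy' → reject
  'xxx' → reject
  'yx' → accept
State roles: A=no input read; B=started with y, last symbol x; C=started with y, last symbol y; D=started with x (dead)
All strings over {x,y} that start with y and end with x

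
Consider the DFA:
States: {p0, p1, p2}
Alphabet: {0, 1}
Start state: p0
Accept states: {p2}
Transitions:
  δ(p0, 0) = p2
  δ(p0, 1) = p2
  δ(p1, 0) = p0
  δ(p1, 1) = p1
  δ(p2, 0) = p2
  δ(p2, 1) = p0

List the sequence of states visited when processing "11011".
read '1': p0 → p2
  read '1': p2 → p0
  read '0': p0 → p2
  read '1': p2 → p0
  read '1': p0 → p2
p0 -> p2 -> p0 -> p2 -> p0 -> p2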